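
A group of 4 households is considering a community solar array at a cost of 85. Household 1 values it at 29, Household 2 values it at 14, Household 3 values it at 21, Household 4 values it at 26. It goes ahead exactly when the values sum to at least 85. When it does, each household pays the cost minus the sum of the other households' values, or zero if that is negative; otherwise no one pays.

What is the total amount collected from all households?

Total value 90 ≥ cost 85, so it is built.
Household 1: others sum to 61; max(0, 85 - 61) = 24.
Household 2: others sum to 76; max(0, 85 - 76) = 9.
Household 3: others sum to 69; max(0, 85 - 69) = 16.
Household 4: others sum to 64; max(0, 85 - 64) = 21.
Total collected = 24 + 9 + 16 + 21 = 70.

70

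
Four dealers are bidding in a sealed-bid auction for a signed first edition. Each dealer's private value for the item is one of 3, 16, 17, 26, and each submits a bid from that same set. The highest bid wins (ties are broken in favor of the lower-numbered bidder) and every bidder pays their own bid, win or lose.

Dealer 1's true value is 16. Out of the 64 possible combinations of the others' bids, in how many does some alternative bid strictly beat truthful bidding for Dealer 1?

Others bid (3, 3, 3): truth gives 0; bid 3 gives 13 > 0. Violating.
Others bid (3, 3, 17): truth gives -16; bid 17 gives -1 > -16. Violating.
Others bid (3, 3, 26): truth gives -16; bid 3 gives -3 > -16. Violating.
Others bid (3, 16, 17): truth gives -16; bid 17 gives -1 > -16. Violating.
Others bid (3, 3, 16): truth gives 0; no alternative beats it.
Others bid (3, 16, 3): truth gives 0; no alternative beats it.
(Checking all 64 profiles: 57 have a profitable deviation, 7 do not.)

57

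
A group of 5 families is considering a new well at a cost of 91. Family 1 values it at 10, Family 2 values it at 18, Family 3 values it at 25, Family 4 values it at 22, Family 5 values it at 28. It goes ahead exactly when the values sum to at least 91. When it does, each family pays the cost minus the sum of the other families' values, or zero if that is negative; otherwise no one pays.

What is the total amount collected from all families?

45

Total value 103 ≥ cost 91, so it is built.
Family 1: others sum to 93; max(0, 91 - 93) = 0.
Family 2: others sum to 85; max(0, 91 - 85) = 6.
Family 3: others sum to 78; max(0, 91 - 78) = 13.
Family 4: others sum to 81; max(0, 91 - 81) = 10.
Family 5: others sum to 75; max(0, 91 - 75) = 16.
Total collected = 0 + 6 + 13 + 10 + 16 = 45.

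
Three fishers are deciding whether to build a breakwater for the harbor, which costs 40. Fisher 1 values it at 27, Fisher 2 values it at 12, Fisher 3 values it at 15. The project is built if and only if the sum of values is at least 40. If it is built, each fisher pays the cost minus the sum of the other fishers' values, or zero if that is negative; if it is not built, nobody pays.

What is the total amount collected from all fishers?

14

Total value 54 ≥ cost 40, so it is built.
Fisher 1: others sum to 27; max(0, 40 - 27) = 13.
Fisher 2: others sum to 42; max(0, 40 - 42) = 0.
Fisher 3: others sum to 39; max(0, 40 - 39) = 1.
Total collected = 13 + 0 + 1 = 14.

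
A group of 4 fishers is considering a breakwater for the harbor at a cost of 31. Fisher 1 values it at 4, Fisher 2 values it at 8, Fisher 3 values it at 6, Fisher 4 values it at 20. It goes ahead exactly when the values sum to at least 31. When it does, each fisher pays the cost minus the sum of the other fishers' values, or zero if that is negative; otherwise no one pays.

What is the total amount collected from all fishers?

Total value 38 ≥ cost 31, so it is built.
Fisher 1: others sum to 34; max(0, 31 - 34) = 0.
Fisher 2: others sum to 30; max(0, 31 - 30) = 1.
Fisher 3: others sum to 32; max(0, 31 - 32) = 0.
Fisher 4: others sum to 18; max(0, 31 - 18) = 13.
Total collected = 0 + 1 + 0 + 13 = 14.

14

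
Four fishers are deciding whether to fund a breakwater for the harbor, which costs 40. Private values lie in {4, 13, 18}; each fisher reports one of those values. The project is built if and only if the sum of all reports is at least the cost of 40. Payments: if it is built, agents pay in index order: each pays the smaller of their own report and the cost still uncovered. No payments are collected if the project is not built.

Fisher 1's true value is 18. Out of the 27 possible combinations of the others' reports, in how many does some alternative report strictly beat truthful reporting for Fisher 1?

20

Others report (4, 13, 13): truth gives 0; report 13 gives 5 > 0. Violating.
Others report (4, 13, 18): truth gives 0; report 13 gives 5 > 0. Violating.
Others report (4, 18, 13): truth gives 0; report 13 gives 5 > 0. Violating.
Others report (4, 18, 18): truth gives 0; report 4 gives 14 > 0. Violating.
Others report (4, 4, 4): truth gives 0; no alternative beats it.
Others report (4, 4, 13): truth gives 0; no alternative beats it.
(Checking all 27 profiles: 20 have a profitable deviation, 7 do not.)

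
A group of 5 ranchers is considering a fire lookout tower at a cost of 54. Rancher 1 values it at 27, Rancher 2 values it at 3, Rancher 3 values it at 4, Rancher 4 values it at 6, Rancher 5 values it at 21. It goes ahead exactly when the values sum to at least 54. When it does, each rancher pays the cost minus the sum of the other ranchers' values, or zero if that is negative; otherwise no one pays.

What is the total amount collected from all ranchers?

34

Total value 61 ≥ cost 54, so it is built.
Rancher 1: others sum to 34; max(0, 54 - 34) = 20.
Rancher 2: others sum to 58; max(0, 54 - 58) = 0.
Rancher 3: others sum to 57; max(0, 54 - 57) = 0.
Rancher 4: others sum to 55; max(0, 54 - 55) = 0.
Rancher 5: others sum to 40; max(0, 54 - 40) = 14.
Total collected = 20 + 0 + 0 + 0 + 14 = 34.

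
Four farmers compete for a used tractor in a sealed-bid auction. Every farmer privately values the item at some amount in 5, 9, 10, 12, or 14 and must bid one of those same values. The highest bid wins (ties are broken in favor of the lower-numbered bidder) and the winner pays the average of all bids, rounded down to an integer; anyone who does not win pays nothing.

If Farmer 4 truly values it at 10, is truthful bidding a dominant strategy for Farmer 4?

Consider the case where Farmer 1 bids 5, Farmer 2 bids 5 and Farmer 3 bids 10.
Truthful bid 10: loses, pays 0, utility 0.
Bid 12 instead: wins, pays 8, utility 10 - 8 = 2.
Since 2 > 0, bidding 12 is strictly better here, so truthful bidding is not dominant.

No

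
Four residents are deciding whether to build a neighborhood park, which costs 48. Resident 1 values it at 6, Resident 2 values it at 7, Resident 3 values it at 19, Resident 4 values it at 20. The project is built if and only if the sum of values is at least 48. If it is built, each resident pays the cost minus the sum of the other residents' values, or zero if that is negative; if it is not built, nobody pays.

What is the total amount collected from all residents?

Total value 52 ≥ cost 48, so it is built.
Resident 1: others sum to 46; max(0, 48 - 46) = 2.
Resident 2: others sum to 45; max(0, 48 - 45) = 3.
Resident 3: others sum to 33; max(0, 48 - 33) = 15.
Resident 4: others sum to 32; max(0, 48 - 32) = 16.
Total collected = 2 + 3 + 15 + 16 = 36.

36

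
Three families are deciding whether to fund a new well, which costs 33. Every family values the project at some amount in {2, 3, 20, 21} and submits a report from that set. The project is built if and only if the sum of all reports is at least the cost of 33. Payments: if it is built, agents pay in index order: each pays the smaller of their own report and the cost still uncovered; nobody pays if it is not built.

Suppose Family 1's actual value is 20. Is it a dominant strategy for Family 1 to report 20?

Consider the case where Family 2 reports 20 and Family 3 reports 20.
Truthful report 20: project built, pays 20, utility 20 - 20 = 0.
Report 2 instead: project built, pays 2, utility 20 - 2 = 18.
Since 18 > 0, reporting 2 is strictly better here, so truthful reporting is not dominant.

No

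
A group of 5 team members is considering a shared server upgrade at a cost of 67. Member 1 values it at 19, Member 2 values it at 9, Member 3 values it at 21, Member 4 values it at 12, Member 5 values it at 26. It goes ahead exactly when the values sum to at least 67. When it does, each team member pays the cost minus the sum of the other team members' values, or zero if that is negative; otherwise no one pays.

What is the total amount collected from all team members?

Total value 87 ≥ cost 67, so it is built.
Member 1: others sum to 68; max(0, 67 - 68) = 0.
Member 2: others sum to 78; max(0, 67 - 78) = 0.
Member 3: others sum to 66; max(0, 67 - 66) = 1.
Member 4: others sum to 75; max(0, 67 - 75) = 0.
Member 5: others sum to 61; max(0, 67 - 61) = 6.
Total collected = 0 + 0 + 1 + 0 + 6 = 7.

7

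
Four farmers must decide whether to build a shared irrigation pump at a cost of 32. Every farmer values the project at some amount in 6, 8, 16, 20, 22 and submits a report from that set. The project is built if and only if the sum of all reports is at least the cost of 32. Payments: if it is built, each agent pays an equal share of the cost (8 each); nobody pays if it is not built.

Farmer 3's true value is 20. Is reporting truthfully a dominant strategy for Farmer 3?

Yes

Check each profile of the others' reports and compare truth against every alternative report.
Others report (6, 6, 6): truth gives 12, best alternative gives 12.
Others report (6, 6, 8): truth gives 12, best alternative gives 12.
Others report (6, 6, 16): truth gives 12, best alternative gives 12.
Others report (6, 6, 20): truth gives 12, best alternative gives 12.
Others report (6, 6, 22): truth gives 12, best alternative gives 12.
Others report (6, 8, 6): truth gives 12, best alternative gives 12.
(Remaining 119 profiles checked similarly; truth is weakly best in each.)
In every case the truthful report is at least as good as any alternative, so it is a dominant strategy.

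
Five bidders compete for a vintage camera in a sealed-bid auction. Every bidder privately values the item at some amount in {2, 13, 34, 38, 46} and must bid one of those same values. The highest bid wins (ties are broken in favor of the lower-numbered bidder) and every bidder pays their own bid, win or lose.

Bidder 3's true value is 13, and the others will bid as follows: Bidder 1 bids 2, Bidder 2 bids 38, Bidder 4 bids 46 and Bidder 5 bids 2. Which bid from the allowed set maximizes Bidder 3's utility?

2

Bid 2: loses but pays 2, utility -2.
Bid 13: loses but pays 13, utility -13.
Bid 34: loses but pays 34, utility -34.
Bid 38: loses but pays 38, utility -38.
Bid 46: wins, pays 46, utility 13 - 46 = -33.
The best choice is 2 with utility -2.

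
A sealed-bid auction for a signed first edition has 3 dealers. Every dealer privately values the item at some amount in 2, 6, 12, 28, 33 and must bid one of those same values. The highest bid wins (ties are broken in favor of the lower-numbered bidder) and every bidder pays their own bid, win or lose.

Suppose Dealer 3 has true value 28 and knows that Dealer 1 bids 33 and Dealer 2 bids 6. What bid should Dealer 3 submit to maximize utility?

2

Bid 2: loses but pays 2, utility -2.
Bid 6: loses but pays 6, utility -6.
Bid 12: loses but pays 12, utility -12.
Bid 28: loses but pays 28, utility -28.
Bid 33: loses but pays 33, utility -33.
The best choice is 2 with utility -2.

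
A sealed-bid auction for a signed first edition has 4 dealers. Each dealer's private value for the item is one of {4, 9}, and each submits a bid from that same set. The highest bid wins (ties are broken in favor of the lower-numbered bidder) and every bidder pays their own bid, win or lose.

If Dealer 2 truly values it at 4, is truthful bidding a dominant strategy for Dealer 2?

Yes

Check each profile of the others' bids and compare truth against every alternative bid.
Others bid (9, 4, 4): truth gives -4, best alternative gives -9.
Others bid (9, 4, 9): truth gives -4, best alternative gives -9.
Others bid (9, 9, 4): truth gives -4, best alternative gives -9.
Others bid (9, 9, 9): truth gives -4, best alternative gives -9.
Others bid (4, 4, 4): truth gives -4, best alternative gives -5.
Others bid (4, 4, 9): truth gives -4, best alternative gives -5.
(Remaining 2 profiles checked similarly; truth is weakly best in each.)
In every case the truthful bid is at least as good as any alternative, so it is a dominant strategy.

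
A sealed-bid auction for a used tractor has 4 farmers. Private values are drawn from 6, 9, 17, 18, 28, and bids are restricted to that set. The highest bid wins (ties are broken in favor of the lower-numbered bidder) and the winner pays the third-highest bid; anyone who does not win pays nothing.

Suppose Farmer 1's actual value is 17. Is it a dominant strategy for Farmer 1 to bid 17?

Consider the case where Farmer 2 bids 6, Farmer 3 bids 6 and Farmer 4 bids 18.
Truthful bid 17: loses, pays 0, utility 0.
Bid 18 instead: wins, pays 6, utility 17 - 6 = 11.
Since 11 > 0, bidding 18 is strictly better here, so truthful bidding is not dominant.

No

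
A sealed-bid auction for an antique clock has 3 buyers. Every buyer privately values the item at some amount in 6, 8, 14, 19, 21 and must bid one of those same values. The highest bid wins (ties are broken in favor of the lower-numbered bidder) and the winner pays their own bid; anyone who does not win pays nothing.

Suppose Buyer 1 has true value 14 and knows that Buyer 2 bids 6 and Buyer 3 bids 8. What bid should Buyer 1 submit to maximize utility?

Bid 6: loses, pays 0, utility 0.
Bid 8: wins, pays 8, utility 14 - 8 = 6.
Bid 14: wins, pays 14, utility 14 - 14 = 0.
Bid 19: wins, pays 19, utility 14 - 19 = -5.
Bid 21: wins, pays 21, utility 14 - 21 = -7.
The best choice is 8 with utility 6.

8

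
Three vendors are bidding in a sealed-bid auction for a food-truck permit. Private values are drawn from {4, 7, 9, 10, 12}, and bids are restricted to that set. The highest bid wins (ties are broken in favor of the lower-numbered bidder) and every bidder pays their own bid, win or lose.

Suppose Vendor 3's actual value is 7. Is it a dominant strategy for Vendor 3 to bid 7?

Consider the case where Vendor 1 bids 4 and Vendor 2 bids 7.
Truthful bid 7: loses but pays 7, utility -7.
Bid 4 instead: loses but pays 4, utility -4.
Since -4 > -7, bidding 4 is strictly better here, so truthful bidding is not dominant.

No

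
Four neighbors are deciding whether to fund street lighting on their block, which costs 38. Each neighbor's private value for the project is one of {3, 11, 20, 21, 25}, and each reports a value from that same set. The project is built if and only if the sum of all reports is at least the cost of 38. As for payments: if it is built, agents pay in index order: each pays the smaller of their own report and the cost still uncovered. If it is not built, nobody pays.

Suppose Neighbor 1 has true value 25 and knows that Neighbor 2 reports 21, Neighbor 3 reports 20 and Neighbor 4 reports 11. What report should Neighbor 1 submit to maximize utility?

Report 3: project built, pays 3, utility 25 - 3 = 22.
Report 11: project built, pays 11, utility 25 - 11 = 14.
Report 20: project built, pays 20, utility 25 - 20 = 5.
Report 21: project built, pays 21, utility 25 - 21 = 4.
Report 25: project built, pays 25, utility 25 - 25 = 0.
The best choice is 3 with utility 22.

3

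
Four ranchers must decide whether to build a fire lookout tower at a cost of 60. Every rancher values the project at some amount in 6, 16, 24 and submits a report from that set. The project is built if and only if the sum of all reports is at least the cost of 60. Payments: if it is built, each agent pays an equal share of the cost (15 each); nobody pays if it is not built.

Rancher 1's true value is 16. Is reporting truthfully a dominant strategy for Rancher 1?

No

Consider the case where Rancher 2 reports 6, Rancher 3 reports 6 and Rancher 4 reports 24.
Truthful report 16: project not built, utility 0.
Report 24 instead: project built, pays 15, utility 16 - 15 = 1.
Since 1 > 0, reporting 24 is strictly better here, so truthful reporting is not dominant.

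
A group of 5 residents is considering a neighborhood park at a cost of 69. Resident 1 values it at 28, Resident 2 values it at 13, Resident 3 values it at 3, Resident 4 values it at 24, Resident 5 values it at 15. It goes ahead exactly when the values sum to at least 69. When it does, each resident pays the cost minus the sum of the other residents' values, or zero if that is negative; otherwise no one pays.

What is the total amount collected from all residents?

25

Total value 83 ≥ cost 69, so it is built.
Resident 1: others sum to 55; max(0, 69 - 55) = 14.
Resident 2: others sum to 70; max(0, 69 - 70) = 0.
Resident 3: others sum to 80; max(0, 69 - 80) = 0.
Resident 4: others sum to 59; max(0, 69 - 59) = 10.
Resident 5: others sum to 68; max(0, 69 - 68) = 1.
Total collected = 14 + 0 + 0 + 10 + 1 = 25.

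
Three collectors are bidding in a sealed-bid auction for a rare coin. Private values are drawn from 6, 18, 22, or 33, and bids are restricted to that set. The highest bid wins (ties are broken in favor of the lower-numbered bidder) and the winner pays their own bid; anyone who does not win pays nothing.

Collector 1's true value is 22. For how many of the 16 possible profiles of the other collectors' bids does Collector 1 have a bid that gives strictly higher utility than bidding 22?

Others bid (6, 6): truth gives 0; bid 6 gives 16 > 0. Violating.
Others bid (6, 18): truth gives 0; bid 18 gives 4 > 0. Violating.
Others bid (18, 6): truth gives 0; bid 18 gives 4 > 0. Violating.
Others bid (18, 18): truth gives 0; bid 18 gives 4 > 0. Violating.
Others bid (6, 22): truth gives 0; no alternative beats it.
Others bid (6, 33): truth gives 0; no alternative beats it.
(Checking all 16 profiles: 4 have a profitable deviation, 12 do not.)

4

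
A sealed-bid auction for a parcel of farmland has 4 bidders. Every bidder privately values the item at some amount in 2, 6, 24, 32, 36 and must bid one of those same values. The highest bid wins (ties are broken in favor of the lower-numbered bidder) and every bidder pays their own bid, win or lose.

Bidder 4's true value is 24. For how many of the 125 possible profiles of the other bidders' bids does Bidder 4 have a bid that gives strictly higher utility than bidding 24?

118

Others bid (2, 2, 2): truth gives 0; bid 6 gives 18 > 0. Violating.
Others bid (2, 2, 24): truth gives -24; bid 2 gives -2 > -24. Violating.
Others bid (2, 2, 32): truth gives -24; bid 2 gives -2 > -24. Violating.
Others bid (2, 2, 36): truth gives -24; bid 2 gives -2 > -24. Violating.
Others bid (2, 2, 6): truth gives 0; no alternative beats it.
Others bid (2, 6, 2): truth gives 0; no alternative beats it.
(Checking all 125 profiles: 118 have a profitable deviation, 7 do not.)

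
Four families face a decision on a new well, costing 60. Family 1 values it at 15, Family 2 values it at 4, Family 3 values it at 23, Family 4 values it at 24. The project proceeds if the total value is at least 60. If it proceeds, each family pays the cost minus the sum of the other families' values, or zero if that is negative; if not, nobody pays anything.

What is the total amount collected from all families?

44

Total value 66 ≥ cost 60, so it is built.
Family 1: others sum to 51; max(0, 60 - 51) = 9.
Family 2: others sum to 62; max(0, 60 - 62) = 0.
Family 3: others sum to 43; max(0, 60 - 43) = 17.
Family 4: others sum to 42; max(0, 60 - 42) = 18.
Total collected = 9 + 0 + 17 + 18 = 44.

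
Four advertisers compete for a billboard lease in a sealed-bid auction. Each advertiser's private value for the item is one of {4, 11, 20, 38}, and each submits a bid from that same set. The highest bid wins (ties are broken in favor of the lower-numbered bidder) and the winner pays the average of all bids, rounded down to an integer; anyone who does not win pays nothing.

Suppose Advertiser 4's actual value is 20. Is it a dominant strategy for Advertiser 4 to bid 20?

Consider the case where Advertiser 1 bids 4, Advertiser 2 bids 4 and Advertiser 3 bids 4.
Truthful bid 20: wins, pays 8, utility 20 - 8 = 12.
Bid 11 instead: wins, pays 5, utility 20 - 5 = 15.
Since 15 > 12, bidding 11 is strictly better here, so truthful bidding is not dominant.

No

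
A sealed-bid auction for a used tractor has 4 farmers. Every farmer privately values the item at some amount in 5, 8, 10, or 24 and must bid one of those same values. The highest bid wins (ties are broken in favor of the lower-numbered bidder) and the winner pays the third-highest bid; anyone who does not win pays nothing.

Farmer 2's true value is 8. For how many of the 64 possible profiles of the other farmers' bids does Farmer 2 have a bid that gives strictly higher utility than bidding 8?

Others bid (5, 5, 10): truth gives 0; bid 10 gives 3 > 0. Violating.
Others bid (5, 5, 24): truth gives 0; bid 24 gives 3 > 0. Violating.
Others bid (5, 10, 5): truth gives 0; bid 10 gives 3 > 0. Violating.
Others bid (5, 24, 5): truth gives 0; bid 24 gives 3 > 0. Violating.
Others bid (5, 5, 5): truth gives 3; no alternative beats it.
Others bid (5, 5, 8): truth gives 3; no alternative beats it.
(Checking all 64 profiles: 6 have a profitable deviation, 58 do not.)

6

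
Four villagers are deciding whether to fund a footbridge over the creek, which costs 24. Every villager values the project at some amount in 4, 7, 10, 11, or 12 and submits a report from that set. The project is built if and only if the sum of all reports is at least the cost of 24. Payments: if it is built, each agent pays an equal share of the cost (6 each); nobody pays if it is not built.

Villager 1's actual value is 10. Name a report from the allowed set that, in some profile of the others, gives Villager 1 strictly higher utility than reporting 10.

Suppose Villager 2 reports 4, Villager 3 reports 4 and Villager 4 reports 4.
Report 10: project not built, utility 0.
Report 12: project built, pays 6, utility 10 - 6 = 4.
So reporting 12 beats truth here (4 > 0).

12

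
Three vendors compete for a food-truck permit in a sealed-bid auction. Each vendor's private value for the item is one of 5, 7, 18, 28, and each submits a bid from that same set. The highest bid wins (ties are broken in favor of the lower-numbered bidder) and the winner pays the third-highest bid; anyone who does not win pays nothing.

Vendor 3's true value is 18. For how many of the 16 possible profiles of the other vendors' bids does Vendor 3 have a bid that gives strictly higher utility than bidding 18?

Others bid (5, 18): truth gives 0; bid 28 gives 13 > 0. Violating.
Others bid (7, 18): truth gives 0; bid 28 gives 11 > 0. Violating.
Others bid (18, 5): truth gives 0; bid 28 gives 13 > 0. Violating.
Others bid (18, 7): truth gives 0; bid 28 gives 11 > 0. Violating.
Others bid (5, 5): truth gives 13; no alternative beats it.
Others bid (5, 7): truth gives 13; no alternative beats it.
(Checking all 16 profiles: 4 have a profitable deviation, 12 do not.)

4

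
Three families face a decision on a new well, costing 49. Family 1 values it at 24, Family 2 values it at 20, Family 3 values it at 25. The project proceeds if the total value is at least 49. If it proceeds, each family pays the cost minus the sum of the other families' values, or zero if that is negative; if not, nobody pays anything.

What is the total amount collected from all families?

Total value 69 ≥ cost 49, so it is built.
Family 1: others sum to 45; max(0, 49 - 45) = 4.
Family 2: others sum to 49; max(0, 49 - 49) = 0.
Family 3: others sum to 44; max(0, 49 - 44) = 5.
Total collected = 4 + 0 + 5 = 9.

9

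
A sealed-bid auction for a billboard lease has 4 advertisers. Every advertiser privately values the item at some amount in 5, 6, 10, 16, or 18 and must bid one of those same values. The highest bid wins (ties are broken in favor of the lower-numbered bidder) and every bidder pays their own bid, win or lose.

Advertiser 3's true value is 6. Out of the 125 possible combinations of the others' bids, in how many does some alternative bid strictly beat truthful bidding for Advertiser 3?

Others bid (5, 5, 10): truth gives -6; bid 10 gives -4 > -6. Violating.
Others bid (5, 5, 16): truth gives -6; bid 5 gives -5 > -6. Violating.
Others bid (5, 5, 18): truth gives -6; bid 5 gives -5 > -6. Violating.
Others bid (5, 6, 5): truth gives -6; bid 10 gives -4 > -6. Violating.
Others bid (5, 5, 5): truth gives 0; no alternative beats it.
Others bid (5, 5, 6): truth gives 0; no alternative beats it.
(Checking all 125 profiles: 123 have a profitable deviation, 2 do not.)

123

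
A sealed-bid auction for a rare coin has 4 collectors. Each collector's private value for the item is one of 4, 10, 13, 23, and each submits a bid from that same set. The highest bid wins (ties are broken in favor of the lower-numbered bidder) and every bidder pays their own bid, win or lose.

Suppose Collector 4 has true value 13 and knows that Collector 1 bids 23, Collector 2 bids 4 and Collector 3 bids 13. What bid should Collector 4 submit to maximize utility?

4

Bid 4: loses but pays 4, utility -4.
Bid 10: loses but pays 10, utility -10.
Bid 13: loses but pays 13, utility -13.
Bid 23: loses but pays 23, utility -23.
The best choice is 4 with utility -4.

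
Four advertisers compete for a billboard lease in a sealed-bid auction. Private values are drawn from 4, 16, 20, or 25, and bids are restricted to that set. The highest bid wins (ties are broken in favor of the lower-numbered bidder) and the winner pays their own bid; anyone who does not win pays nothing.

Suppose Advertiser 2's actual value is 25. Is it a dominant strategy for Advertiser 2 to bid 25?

Consider the case where Advertiser 1 bids 4, Advertiser 3 bids 4 and Advertiser 4 bids 4.
Truthful bid 25: wins, pays 25, utility 25 - 25 = 0.
Bid 16 instead: wins, pays 16, utility 25 - 16 = 9.
Since 9 > 0, bidding 16 is strictly better here, so truthful bidding is not dominant.

No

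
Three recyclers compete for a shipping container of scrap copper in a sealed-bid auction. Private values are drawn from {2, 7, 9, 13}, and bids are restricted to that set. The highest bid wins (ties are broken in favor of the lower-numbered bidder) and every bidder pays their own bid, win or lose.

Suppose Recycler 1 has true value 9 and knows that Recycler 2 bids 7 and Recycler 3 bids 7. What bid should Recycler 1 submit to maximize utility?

7

Bid 2: loses but pays 2, utility -2.
Bid 7: wins, pays 7, utility 9 - 7 = 2.
Bid 9: wins, pays 9, utility 9 - 9 = 0.
Bid 13: wins, pays 13, utility 9 - 13 = -4.
The best choice is 7 with utility 2.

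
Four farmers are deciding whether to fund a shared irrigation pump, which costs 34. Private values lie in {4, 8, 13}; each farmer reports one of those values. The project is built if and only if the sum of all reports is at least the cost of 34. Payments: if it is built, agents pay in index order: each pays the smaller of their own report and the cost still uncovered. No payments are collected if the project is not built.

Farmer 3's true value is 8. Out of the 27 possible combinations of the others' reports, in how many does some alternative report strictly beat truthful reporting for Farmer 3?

7

Others report (4, 13, 13): truth gives 0; report 4 gives 4 > 0. Violating.
Others report (8, 13, 13): truth gives 0; report 4 gives 4 > 0. Violating.
Others report (13, 4, 13): truth gives 0; report 4 gives 4 > 0. Violating.
Others report (13, 8, 13): truth gives 0; report 4 gives 4 > 0. Violating.
Others report (4, 4, 4): truth gives 0; no alternative beats it.
Others report (4, 4, 8): truth gives 0; no alternative beats it.
(Checking all 27 profiles: 7 have a profitable deviation, 20 do not.)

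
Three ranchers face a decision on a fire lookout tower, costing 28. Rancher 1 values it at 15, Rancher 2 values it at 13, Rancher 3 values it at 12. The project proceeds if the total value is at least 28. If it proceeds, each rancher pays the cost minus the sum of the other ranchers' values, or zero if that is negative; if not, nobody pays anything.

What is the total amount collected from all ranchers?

4

Total value 40 ≥ cost 28, so it is built.
Rancher 1: others sum to 25; max(0, 28 - 25) = 3.
Rancher 2: others sum to 27; max(0, 28 - 27) = 1.
Rancher 3: others sum to 28; max(0, 28 - 28) = 0.
Total collected = 3 + 1 + 0 = 4.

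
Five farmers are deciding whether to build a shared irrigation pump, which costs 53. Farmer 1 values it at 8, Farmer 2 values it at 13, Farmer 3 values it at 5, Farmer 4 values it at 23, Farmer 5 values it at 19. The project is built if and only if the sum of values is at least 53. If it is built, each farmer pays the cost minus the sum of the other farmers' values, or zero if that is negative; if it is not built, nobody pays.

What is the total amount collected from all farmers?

Total value 68 ≥ cost 53, so it is built.
Farmer 1: others sum to 60; max(0, 53 - 60) = 0.
Farmer 2: others sum to 55; max(0, 53 - 55) = 0.
Farmer 3: others sum to 63; max(0, 53 - 63) = 0.
Farmer 4: others sum to 45; max(0, 53 - 45) = 8.
Farmer 5: others sum to 49; max(0, 53 - 49) = 4.
Total collected = 0 + 0 + 0 + 8 + 4 = 12.

12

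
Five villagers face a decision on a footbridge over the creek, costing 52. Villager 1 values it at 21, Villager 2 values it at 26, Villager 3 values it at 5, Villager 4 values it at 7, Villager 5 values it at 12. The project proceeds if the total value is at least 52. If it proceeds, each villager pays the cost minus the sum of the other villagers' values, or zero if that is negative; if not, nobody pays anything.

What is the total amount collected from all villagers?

9

Total value 71 ≥ cost 52, so it is built.
Villager 1: others sum to 50; max(0, 52 - 50) = 2.
Villager 2: others sum to 45; max(0, 52 - 45) = 7.
Villager 3: others sum to 66; max(0, 52 - 66) = 0.
Villager 4: others sum to 64; max(0, 52 - 64) = 0.
Villager 5: others sum to 59; max(0, 52 - 59) = 0.
Total collected = 2 + 7 + 0 + 0 + 0 = 9.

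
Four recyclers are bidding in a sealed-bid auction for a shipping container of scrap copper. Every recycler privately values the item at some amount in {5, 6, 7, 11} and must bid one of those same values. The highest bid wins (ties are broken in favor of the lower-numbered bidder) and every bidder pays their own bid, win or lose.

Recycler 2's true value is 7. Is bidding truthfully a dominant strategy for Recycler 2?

No

Consider the case where Recycler 1 bids 5, Recycler 3 bids 5 and Recycler 4 bids 5.
Truthful bid 7: wins, pays 7, utility 7 - 7 = 0.
Bid 6 instead: wins, pays 6, utility 7 - 6 = 1.
Since 1 > 0, bidding 6 is strictly better here, so truthful bidding is not dominant.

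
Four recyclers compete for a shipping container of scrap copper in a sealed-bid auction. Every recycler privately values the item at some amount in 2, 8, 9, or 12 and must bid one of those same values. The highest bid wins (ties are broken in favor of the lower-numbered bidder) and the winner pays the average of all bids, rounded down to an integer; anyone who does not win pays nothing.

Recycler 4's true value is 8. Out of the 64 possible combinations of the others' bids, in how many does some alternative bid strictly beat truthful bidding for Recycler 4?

15

Others bid (2, 2, 8): truth gives 0; bid 9 gives 3 > 0. Violating.
Others bid (2, 2, 9): truth gives 0; bid 12 gives 2 > 0. Violating.
Others bid (2, 8, 2): truth gives 0; bid 9 gives 3 > 0. Violating.
Others bid (2, 8, 8): truth gives 0; bid 9 gives 2 > 0. Violating.
Others bid (2, 2, 2): truth gives 5; no alternative beats it.
Others bid (2, 2, 12): truth gives 0; no alternative beats it.
(Checking all 64 profiles: 15 have a profitable deviation, 49 do not.)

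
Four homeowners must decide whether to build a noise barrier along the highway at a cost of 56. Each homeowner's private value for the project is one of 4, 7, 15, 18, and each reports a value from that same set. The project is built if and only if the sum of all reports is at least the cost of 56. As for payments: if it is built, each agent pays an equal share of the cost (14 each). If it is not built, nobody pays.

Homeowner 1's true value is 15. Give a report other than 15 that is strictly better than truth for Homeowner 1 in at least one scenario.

Suppose Homeowner 2 reports 4, Homeowner 3 reports 18 and Homeowner 4 reports 18.
Report 15: project not built, utility 0.
Report 18: project built, pays 14, utility 15 - 14 = 1.
So reporting 18 beats truth here (1 > 0).

18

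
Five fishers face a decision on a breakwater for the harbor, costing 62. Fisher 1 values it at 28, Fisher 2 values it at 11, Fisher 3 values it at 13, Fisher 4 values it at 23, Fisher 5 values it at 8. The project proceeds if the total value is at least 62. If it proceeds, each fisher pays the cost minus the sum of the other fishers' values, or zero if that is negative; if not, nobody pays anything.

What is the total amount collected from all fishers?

Total value 83 ≥ cost 62, so it is built.
Fisher 1: others sum to 55; max(0, 62 - 55) = 7.
Fisher 2: others sum to 72; max(0, 62 - 72) = 0.
Fisher 3: others sum to 70; max(0, 62 - 70) = 0.
Fisher 4: others sum to 60; max(0, 62 - 60) = 2.
Fisher 5: others sum to 75; max(0, 62 - 75) = 0.
Total collected = 7 + 0 + 0 + 2 + 0 = 9.

9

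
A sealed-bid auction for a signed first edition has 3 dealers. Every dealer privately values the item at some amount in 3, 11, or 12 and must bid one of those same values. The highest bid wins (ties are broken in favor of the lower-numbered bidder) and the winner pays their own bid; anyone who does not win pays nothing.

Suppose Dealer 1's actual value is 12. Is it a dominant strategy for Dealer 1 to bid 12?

Consider the case where Dealer 2 bids 3 and Dealer 3 bids 3.
Truthful bid 12: wins, pays 12, utility 12 - 12 = 0.
Bid 3 instead: wins, pays 3, utility 12 - 3 = 9.
Since 9 > 0, bidding 3 is strictly better here, so truthful bidding is not dominant.

No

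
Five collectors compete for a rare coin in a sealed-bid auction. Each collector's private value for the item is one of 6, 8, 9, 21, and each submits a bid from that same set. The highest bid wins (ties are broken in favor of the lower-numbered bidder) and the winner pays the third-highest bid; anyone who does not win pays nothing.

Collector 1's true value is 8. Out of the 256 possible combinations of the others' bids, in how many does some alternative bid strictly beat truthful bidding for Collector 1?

8

Others bid (6, 6, 6, 9): truth gives 0; bid 9 gives 2 > 0. Violating.
Others bid (6, 6, 6, 21): truth gives 0; bid 21 gives 2 > 0. Violating.
Others bid (6, 6, 9, 6): truth gives 0; bid 9 gives 2 > 0. Violating.
Others bid (6, 6, 21, 6): truth gives 0; bid 21 gives 2 > 0. Violating.
Others bid (6, 6, 6, 6): truth gives 2; no alternative beats it.
Others bid (6, 6, 6, 8): truth gives 2; no alternative beats it.
(Checking all 256 profiles: 8 have a profitable deviation, 248 do not.)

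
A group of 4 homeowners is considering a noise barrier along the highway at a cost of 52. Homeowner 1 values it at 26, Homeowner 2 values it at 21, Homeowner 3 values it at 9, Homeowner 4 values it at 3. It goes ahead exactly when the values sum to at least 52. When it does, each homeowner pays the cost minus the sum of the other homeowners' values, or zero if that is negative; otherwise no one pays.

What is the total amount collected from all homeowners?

Total value 59 ≥ cost 52, so it is built.
Homeowner 1: others sum to 33; max(0, 52 - 33) = 19.
Homeowner 2: others sum to 38; max(0, 52 - 38) = 14.
Homeowner 3: others sum to 50; max(0, 52 - 50) = 2.
Homeowner 4: others sum to 56; max(0, 52 - 56) = 0.
Total collected = 19 + 14 + 2 + 0 = 35.

35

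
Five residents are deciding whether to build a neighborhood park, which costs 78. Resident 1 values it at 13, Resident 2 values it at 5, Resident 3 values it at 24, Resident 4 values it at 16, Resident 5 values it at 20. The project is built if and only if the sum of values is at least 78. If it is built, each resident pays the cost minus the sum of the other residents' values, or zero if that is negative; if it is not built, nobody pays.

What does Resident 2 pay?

Total value 78 ≥ cost 78, so the project is built.
The other residents' values sum to 73.
Cost minus that sum is 78 - 73 = 5.

5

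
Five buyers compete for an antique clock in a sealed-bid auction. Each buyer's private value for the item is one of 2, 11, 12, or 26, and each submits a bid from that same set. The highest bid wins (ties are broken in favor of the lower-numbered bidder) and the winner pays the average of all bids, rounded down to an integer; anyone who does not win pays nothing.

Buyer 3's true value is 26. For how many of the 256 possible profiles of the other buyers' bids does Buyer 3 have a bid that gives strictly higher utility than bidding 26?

36

Others bid (2, 2, 2, 2): truth gives 20; bid 11 gives 23 > 20. Violating.
Others bid (2, 2, 2, 11): truth gives 18; bid 11 gives 21 > 18. Violating.
Others bid (2, 2, 2, 12): truth gives 18; bid 12 gives 20 > 18. Violating.
Others bid (2, 2, 11, 2): truth gives 18; bid 11 gives 21 > 18. Violating.
Others bid (2, 2, 2, 26): truth gives 15; no alternative beats it.
Others bid (2, 2, 11, 26): truth gives 13; no alternative beats it.
(Checking all 256 profiles: 36 have a profitable deviation, 220 do not.)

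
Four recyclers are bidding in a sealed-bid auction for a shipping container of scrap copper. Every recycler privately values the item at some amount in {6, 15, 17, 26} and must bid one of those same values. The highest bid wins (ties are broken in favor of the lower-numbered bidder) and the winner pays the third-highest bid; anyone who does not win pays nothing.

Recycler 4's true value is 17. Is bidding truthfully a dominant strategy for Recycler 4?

Consider the case where Recycler 1 bids 6, Recycler 2 bids 6 and Recycler 3 bids 17.
Truthful bid 17: loses, pays 0, utility 0.
Bid 26 instead: wins, pays 6, utility 17 - 6 = 11.
Since 11 > 0, bidding 26 is strictly better here, so truthful bidding is not dominant.

No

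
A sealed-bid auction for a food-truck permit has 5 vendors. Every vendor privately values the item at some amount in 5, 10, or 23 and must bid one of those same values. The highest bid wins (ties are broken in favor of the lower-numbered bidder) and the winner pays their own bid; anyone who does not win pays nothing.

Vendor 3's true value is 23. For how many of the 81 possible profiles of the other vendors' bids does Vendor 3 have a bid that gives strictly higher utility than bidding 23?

Others bid (5, 5, 5, 5): truth gives 0; bid 10 gives 13 > 0. Violating.
Others bid (5, 5, 5, 10): truth gives 0; bid 10 gives 13 > 0. Violating.
Others bid (5, 5, 10, 5): truth gives 0; bid 10 gives 13 > 0. Violating.
Others bid (5, 5, 10, 10): truth gives 0; bid 10 gives 13 > 0. Violating.
Others bid (5, 5, 5, 23): truth gives 0; no alternative beats it.
Others bid (5, 5, 10, 23): truth gives 0; no alternative beats it.
(Checking all 81 profiles: 4 have a profitable deviation, 77 do not.)

4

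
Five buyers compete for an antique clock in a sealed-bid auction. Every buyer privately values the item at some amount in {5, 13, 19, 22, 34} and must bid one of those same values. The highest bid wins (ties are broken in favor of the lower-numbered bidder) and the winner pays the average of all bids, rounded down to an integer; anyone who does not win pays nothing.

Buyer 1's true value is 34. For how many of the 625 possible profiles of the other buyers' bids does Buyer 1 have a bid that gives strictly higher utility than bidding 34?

Others bid (5, 5, 5, 5): truth gives 24; bid 5 gives 29 > 24. Violating.
Others bid (5, 5, 5, 13): truth gives 22; bid 13 gives 26 > 22. Violating.
Others bid (5, 5, 5, 19): truth gives 21; bid 19 gives 24 > 21. Violating.
Others bid (5, 5, 5, 22): truth gives 20; bid 22 gives 23 > 20. Violating.
Others bid (5, 5, 5, 34): truth gives 18; no alternative beats it.
Others bid (5, 5, 13, 34): truth gives 16; no alternative beats it.
(Checking all 625 profiles: 256 have a profitable deviation, 369 do not.)

256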